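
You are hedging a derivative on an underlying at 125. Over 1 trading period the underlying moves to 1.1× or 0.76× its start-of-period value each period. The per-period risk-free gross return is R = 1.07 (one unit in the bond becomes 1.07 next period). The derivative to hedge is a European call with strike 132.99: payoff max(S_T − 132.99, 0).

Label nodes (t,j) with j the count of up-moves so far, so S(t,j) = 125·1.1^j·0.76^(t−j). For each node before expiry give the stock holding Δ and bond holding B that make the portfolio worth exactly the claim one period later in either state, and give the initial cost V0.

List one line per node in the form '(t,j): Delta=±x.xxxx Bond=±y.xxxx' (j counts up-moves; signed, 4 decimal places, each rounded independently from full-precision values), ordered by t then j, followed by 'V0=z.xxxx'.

Since d<R<u, set p* = (R−d)/(u−d) = 0.9118; price each node as the discounted p*-expectation of its children.
At expiry t=1: V(1,0)=0.0000, V(1,1)=4.5100
  t=0,j=0: stock 125.0000 → up 137.5000 (V=4.5100), down 95.0000 (V=0.0000). Price 3.8430; hedge Δ=0.1061, bond B=-9.4217.
Check: Δ(0,0)·S0 + B(0,0) = 3.8430 = V0.

(0,0): Delta=0.1061 Bond=-9.4217
V0=3.8430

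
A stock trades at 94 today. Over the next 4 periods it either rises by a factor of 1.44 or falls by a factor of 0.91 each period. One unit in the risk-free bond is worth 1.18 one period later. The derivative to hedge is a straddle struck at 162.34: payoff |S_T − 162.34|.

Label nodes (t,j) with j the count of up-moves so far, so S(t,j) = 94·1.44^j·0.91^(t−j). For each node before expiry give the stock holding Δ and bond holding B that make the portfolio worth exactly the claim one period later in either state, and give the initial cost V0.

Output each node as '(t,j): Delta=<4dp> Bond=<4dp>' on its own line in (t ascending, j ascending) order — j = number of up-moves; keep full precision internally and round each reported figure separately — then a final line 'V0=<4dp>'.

(0,0): Delta=0.3492 Bond=-1.3760
(1,0): Delta=-0.2347 Bond=48.3173
(1,1): Delta=0.7045 Bond=-49.7151
(2,0): Delta=-1.0000 Bond=116.5901
(2,1): Delta=0.2311 Bond=-0.3547
(2,2): Delta=0.9925 Bond=-114.8133
(3,0): Delta=-1.0000 Bond=137.5763
(3,1): Delta=-1.0000 Bond=137.5763
(3,2): Delta=0.9803 Bond=-133.3024
(3,3): Delta=1.0000 Bond=-137.5763
V0=31.4468

Risk-neutral probability p* = (R−d)/(u−d) = (1.18−0.91)/(1.44−0.91) = 0.5094.
At expiry t=4: V(4,0)=97.8795, V(4,1)=60.3366, V(4,2)=0.9281, V(4,3)=93.0811, V(4,4)=241.8428
  t=3,j=0: stock 70.8357 → up 102.0034 (V=60.3366), down 64.4605 (V=97.8795). Price 66.7406; hedge Δ=-1.0000, bond B=137.5763.
  t=3,j=1: stock 112.0916 → up 161.4119 (V=0.9281), down 102.0034 (V=60.3366). Price 25.4847; hedge Δ=-1.0000, bond B=137.5763.
  t=3,j=2: stock 177.3757 → up 255.4211 (V=93.0811), down 161.4119 (V=0.9281). Price 40.5711; hedge Δ=0.9803, bond B=-133.3024.
  t=3,j=3: stock 280.6825 → up 404.1828 (V=241.8428), down 255.4211 (V=93.0811). Price 143.1062; hedge Δ=1.0000, bond B=-137.5763.
  t=2,j=0: stock 77.8414 → up 112.0916 (V=25.4847), down 70.8357 (V=66.7406). Price 38.7487; hedge Δ=-1.0000, bond B=116.5901.
  t=2,j=1: stock 123.1776 → up 177.3757 (V=40.5711), down 112.0916 (V=25.4847). Price 28.1104; hedge Δ=0.2311, bond B=-0.3547.
  t=2,j=2: stock 194.9184 → up 280.6825 (V=143.1062), down 177.3757 (V=40.5711). Price 78.6491; hedge Δ=0.9925, bond B=-114.8133.
  t=1,j=0: stock 85.5400 → up 123.1776 (V=28.1104), down 77.8414 (V=38.7487). Price 28.2450; hedge Δ=-0.2347, bond B=48.3173.
  t=1,j=1: stock 135.3600 → up 194.9184 (V=78.6491), down 123.1776 (V=28.1104). Price 45.6411; hedge Δ=0.7045, bond B=-49.7151.
  t=0,j=0: stock 94.0000 → up 135.3600 (V=45.6411), down 85.5400 (V=28.2450). Price 31.4468; hedge Δ=0.3492, bond B=-1.3760.
Each (Δ,B) replicates both successor values, so the strategy is self-financing and V0 is arbitrage-free.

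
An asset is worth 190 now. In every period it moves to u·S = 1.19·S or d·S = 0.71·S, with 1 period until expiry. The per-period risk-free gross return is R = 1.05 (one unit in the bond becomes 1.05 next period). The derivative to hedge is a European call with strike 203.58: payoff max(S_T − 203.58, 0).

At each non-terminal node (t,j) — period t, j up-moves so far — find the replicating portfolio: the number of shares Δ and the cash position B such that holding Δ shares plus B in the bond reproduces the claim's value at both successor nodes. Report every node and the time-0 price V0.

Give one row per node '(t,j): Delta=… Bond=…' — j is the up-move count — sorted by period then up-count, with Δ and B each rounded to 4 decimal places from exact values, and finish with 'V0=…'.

Risk-neutral probability p* = (R−d)/(u−d) = (1.05−0.71)/(1.19−0.71) = 0.7083.
Terminal payoffs: V(1,0)=0.0000, V(1,1)=22.5200
(0,0): S=190.0000. Δ = (V_up−V_dn)/(S_up−S_dn) = (22.5200−0.0000)/(226.1000−134.9000) = 0.2469. V = [p*·22.5200 + (1−p*)·0.0000]/1.05 = 15.1921. B = V − Δ·S = -31.7246.
Root portfolio cost Δ·190+B reproduces V0=15.1921.

(0,0): Delta=0.2469 Bond=-31.7246
V0=15.1921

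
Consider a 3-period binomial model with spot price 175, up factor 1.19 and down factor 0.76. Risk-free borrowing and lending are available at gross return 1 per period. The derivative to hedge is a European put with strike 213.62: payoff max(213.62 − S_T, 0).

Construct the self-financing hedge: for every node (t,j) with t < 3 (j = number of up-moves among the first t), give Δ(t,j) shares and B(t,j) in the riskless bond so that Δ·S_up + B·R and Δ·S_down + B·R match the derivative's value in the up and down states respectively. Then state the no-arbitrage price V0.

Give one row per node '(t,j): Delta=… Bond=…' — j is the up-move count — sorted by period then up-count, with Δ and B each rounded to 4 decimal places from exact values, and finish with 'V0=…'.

(0,0): Delta=-0.6635 Bond=168.8662
(1,0): Delta=-1.0000 Bond=213.6200
(1,1): Delta=-0.4934 Bond=133.4362
(2,0): Delta=-1.0000 Bond=213.6200
(2,1): Delta=-1.0000 Bond=213.6200
(2,2): Delta=-0.2372 Bond=69.9573
V0=52.7528

Since d<R<u, set p* = (R−d)/(u−d) = 0.5581; price each node as the discounted p*-expectation of its children.
Payoff layer (t=3): V(3,0)=136.7992, V(3,1)=93.3348, V(3,2)=25.2787, V(3,3)=0.0000
(2,0): S=101.0800. Δ = (V_up−V_dn)/(S_up−S_dn) = (93.3348−136.7992)/(120.2852−76.8208) = -1.0000. V = [p*·93.3348 + (1−p*)·136.7992]/1 = 112.5400. B = V − Δ·S = 213.6200.
(2,1): S=158.2700. Δ = (V_up−V_dn)/(S_up−S_dn) = (25.2787−93.3348)/(188.3413−120.2852) = -1.0000. V = [p*·25.2787 + (1−p*)·93.3348]/1 = 55.3500. B = V − Δ·S = 213.6200.
(2,2): S=247.8175. Δ = (V_up−V_dn)/(S_up−S_dn) = (0.0000−25.2787)/(294.9028−188.3413) = -0.2372. V = [p*·0.0000 + (1−p*)·25.2787]/1 = 11.1697. B = V − Δ·S = 69.9573.
(1,0): S=133.0000. Δ = (V_up−V_dn)/(S_up−S_dn) = (55.3500−112.5400)/(158.2700−101.0800) = -1.0000. V = [p*·55.3500 + (1−p*)·112.5400]/1 = 80.6200. B = V − Δ·S = 213.6200.
(1,1): S=208.2500. Δ = (V_up−V_dn)/(S_up−S_dn) = (11.1697−55.3500)/(247.8175−158.2700) = -0.4934. V = [p*·11.1697 + (1−p*)·55.3500]/1 = 30.6912. B = V − Δ·S = 133.4362.
(0,0): S=175.0000. Δ = (V_up−V_dn)/(S_up−S_dn) = (30.6912−80.6200)/(208.2500−133.0000) = -0.6635. V = [p*·30.6912 + (1−p*)·80.6200]/1 = 52.7528. B = V − Δ·S = 168.8662.
The time-0 hedge costs 52.7528, which is the no-arbitrage price.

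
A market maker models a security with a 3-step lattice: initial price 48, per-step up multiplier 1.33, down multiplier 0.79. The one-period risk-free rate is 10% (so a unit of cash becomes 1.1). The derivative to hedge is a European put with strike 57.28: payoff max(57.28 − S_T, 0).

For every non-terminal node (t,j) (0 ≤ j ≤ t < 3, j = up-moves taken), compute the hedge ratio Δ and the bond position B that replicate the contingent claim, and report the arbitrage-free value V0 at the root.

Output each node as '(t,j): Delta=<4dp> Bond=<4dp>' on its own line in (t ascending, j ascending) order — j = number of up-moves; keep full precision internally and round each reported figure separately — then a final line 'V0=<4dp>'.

Risk-neutral probability p* = (R−d)/(u−d) = (1.1−0.79)/(1.33−0.79) = 0.5741.
Terminal values V(3,·): V(3,0)=33.6141, V(3,1)=17.4375, V(3,2)=0.0000, V(3,3)=0.0000
  t=2,j=0: stock 29.9568 → up 39.8425 (V=17.4375), down 23.6659 (V=33.6141). Price 22.1159; hedge Δ=-1.0000, bond B=52.0727.
  t=2,j=1: stock 50.4336 → up 67.0767 (V=0.0000), down 39.8425 (V=17.4375). Price 6.7519; hedge Δ=-0.6403, bond B=39.0435.
  t=2,j=2: stock 84.9072 → up 112.9266 (V=0.0000), down 67.0767 (V=0.0000). Price 0.0000; hedge Δ=0.0000, bond B=0.0000.
  t=1,j=0: stock 37.9200 → up 50.4336 (V=6.7519), down 29.9568 (V=22.1159). Price 12.0871; hedge Δ=-0.7503, bond B=40.5391.
  t=1,j=1: stock 63.8400 → up 84.9072 (V=0.0000), down 50.4336 (V=6.7519). Price 2.6144; hedge Δ=-0.1959, bond B=15.1178.
  t=0,j=0: stock 48.0000 → up 63.8400 (V=2.6144), down 37.9200 (V=12.0871). Price 6.0446; hedge Δ=-0.3655, bond B=23.5867.
The time-0 hedge costs 6.0446, which is the no-arbitrage price.

(0,0): Delta=-0.3655 Bond=23.5867
(1,0): Delta=-0.7503 Bond=40.5391
(1,1): Delta=-0.1959 Bond=15.1178
(2,0): Delta=-1.0000 Bond=52.0727
(2,1): Delta=-0.6403 Bond=39.0435
(2,2): Delta=0.0000 Bond=0.0000
V0=6.0446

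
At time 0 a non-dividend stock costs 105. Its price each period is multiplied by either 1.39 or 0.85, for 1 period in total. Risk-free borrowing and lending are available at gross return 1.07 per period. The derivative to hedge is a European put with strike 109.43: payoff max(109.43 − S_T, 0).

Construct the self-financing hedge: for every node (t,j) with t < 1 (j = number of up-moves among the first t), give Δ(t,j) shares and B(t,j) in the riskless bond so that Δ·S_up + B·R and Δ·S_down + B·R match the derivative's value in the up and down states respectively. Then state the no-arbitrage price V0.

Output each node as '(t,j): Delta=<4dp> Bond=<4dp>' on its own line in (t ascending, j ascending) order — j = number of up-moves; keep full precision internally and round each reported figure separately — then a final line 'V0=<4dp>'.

(0,0): Delta=-0.3559 Bond=48.5466
V0=11.1762

Under the risk-neutral measure, an up-move has probability p* = (R−d)/(u−d) = 0.4074 and values discount at R = 1.07.
At expiry t=1: V(1,0)=20.1800, V(1,1)=0.0000
Node (0,0) S=105.0000: V=(p*·0.0000+(1−p*)·20.1800)/1.07=11.1762; Δ=(0.0000−20.1800)/(145.9500−89.2500)=-0.3559; B=V−Δ·S=48.5466
The time-0 hedge costs 11.1762, which is the no-arbitrage price.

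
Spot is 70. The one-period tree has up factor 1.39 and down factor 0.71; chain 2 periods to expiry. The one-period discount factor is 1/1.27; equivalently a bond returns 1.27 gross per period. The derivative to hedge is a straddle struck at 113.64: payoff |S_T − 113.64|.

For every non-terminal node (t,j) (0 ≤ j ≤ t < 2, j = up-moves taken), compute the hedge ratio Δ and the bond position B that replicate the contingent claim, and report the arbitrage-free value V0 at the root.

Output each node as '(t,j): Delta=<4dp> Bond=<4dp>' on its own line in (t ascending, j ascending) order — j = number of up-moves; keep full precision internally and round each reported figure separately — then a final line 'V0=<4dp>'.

The replicating-portfolio and risk-neutral prices coincide; use p* = (1.27−0.71)/(1.39−0.71) = 0.8235 for the latter.
Payoff layer (t=2): V(2,0)=78.3530, V(2,1)=44.5570, V(2,2)=21.6070
Node (1,0) S=49.7000: V=(p*·44.5570+(1−p*)·78.3530)/1.27=39.7803; Δ=(44.5570−78.3530)/(69.0830−35.2870)=-1.0000; B=V−Δ·S=89.4803
Node (1,1) S=97.3000: V=(p*·21.6070+(1−p*)·44.5570)/1.27=20.2024; Δ=(21.6070−44.5570)/(135.2470−69.0830)=-0.3469; B=V−Δ·S=53.9524
Node (0,0) S=70.0000: V=(p*·20.2024+(1−p*)·39.7803)/1.27=18.6278; Δ=(20.2024−39.7803)/(97.3000−49.7000)=-0.4113; B=V−Δ·S=47.4189
The time-0 hedge costs 18.6278, which is the no-arbitrage price.

(0,0): Delta=-0.4113 Bond=47.4189
(1,0): Delta=-1.0000 Bond=89.4803
(1,1): Delta=-0.3469 Bond=53.9524
V0=18.6278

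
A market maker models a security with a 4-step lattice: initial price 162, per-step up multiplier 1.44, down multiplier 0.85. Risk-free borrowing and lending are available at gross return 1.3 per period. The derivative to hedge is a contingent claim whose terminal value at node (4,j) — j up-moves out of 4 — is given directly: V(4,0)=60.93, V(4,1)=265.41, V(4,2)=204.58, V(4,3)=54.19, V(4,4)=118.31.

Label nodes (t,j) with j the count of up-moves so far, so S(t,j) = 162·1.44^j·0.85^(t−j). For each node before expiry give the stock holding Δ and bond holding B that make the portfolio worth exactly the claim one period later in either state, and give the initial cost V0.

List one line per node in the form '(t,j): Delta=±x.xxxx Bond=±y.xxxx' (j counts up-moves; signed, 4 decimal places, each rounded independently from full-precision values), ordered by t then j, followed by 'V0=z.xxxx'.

(0,0): Delta=-0.1854 Bond=69.9773
(1,0): Delta=-0.7137 Bond=163.7159
(1,1): Delta=-0.0884 Bond=68.3386
(2,0): Delta=0.0237 Bond=126.5254
(2,1): Delta=-0.8491 Bond=239.6812
(2,2): Delta=0.0513 Bond=41.9118
(3,0): Delta=3.4836 Bond=-179.7383
(3,1): Delta=-0.6117 Bond=271.5742
(3,2): Delta=-0.8927 Bond=324.0335
(3,3): Delta=0.2247 Bond=-29.3741
V0=39.9410

Since d<R<u, set p* = (R−d)/(u−d) = 0.7627; price each node as the discounted p*-expectation of its children.
Terminal values V(4,·): V(4,0)=60.9300, V(4,1)=265.4100, V(4,2)=204.5800, V(4,3)=54.1900, V(4,4)=118.3100
  t=3,j=0: stock 99.4882 → up 143.2631 (V=265.4100), down 84.5650 (V=60.9300). Price 166.8379; hedge Δ=3.4836, bond B=-179.7383.
  t=3,j=1: stock 168.5448 → up 242.7045 (V=204.5800), down 143.2631 (V=265.4100). Price 168.4725; hedge Δ=-0.6117, bond B=271.5742.
  t=3,j=2: stock 285.5347 → up 411.1700 (V=54.1900), down 242.7045 (V=204.5800). Price 69.1352; hedge Δ=-0.8927, bond B=324.0335.
  t=3,j=3: stock 483.7294 → up 696.5703 (V=118.3100), down 411.1700 (V=54.1900). Price 79.3039; hedge Δ=0.2247, bond B=-29.3741.
  t=2,j=0: stock 117.0450 → up 168.5448 (V=168.4725), down 99.4882 (V=166.8379). Price 129.2959; hedge Δ=0.0237, bond B=126.5254.
  t=2,j=1: stock 198.2880 → up 285.5347 (V=69.1352), down 168.5448 (V=168.4725). Price 71.3129; hedge Δ=-0.8491, bond B=239.6812.
  t=2,j=2: stock 335.9232 → up 483.7294 (V=79.3039), down 285.5347 (V=69.1352). Price 59.1469; hedge Δ=0.0513, bond B=41.9118.
  t=1,j=0: stock 137.7000 → up 198.2880 (V=71.3129), down 117.0450 (V=129.2959). Price 65.4397; hedge Δ=-0.7137, bond B=163.7159.
  t=1,j=1: stock 233.2800 → up 335.9232 (V=59.1469), down 198.2880 (V=71.3129). Price 47.7183; hedge Δ=-0.0884, bond B=68.3386.
  t=0,j=0: stock 162.0000 → up 233.2800 (V=47.7183), down 137.7000 (V=65.4397). Price 39.9410; hedge Δ=-0.1854, bond B=69.9773.
The time-0 hedge costs 39.9410, which is the no-arbitrage price.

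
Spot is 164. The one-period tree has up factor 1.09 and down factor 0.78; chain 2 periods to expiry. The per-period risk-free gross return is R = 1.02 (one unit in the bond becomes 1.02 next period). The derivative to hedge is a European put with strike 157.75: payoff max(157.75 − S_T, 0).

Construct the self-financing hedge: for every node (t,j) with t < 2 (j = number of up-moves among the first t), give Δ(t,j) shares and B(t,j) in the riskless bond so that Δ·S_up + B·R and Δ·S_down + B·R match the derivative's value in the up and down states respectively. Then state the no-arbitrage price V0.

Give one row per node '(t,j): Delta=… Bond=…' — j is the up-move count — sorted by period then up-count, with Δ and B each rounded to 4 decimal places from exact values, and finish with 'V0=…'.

Under the risk-neutral measure, an up-move has probability p* = (R−d)/(u−d) = 0.7742 and values discount at R = 1.02.
At expiry t=2: V(2,0)=57.9724, V(2,1)=18.3172, V(2,2)=0.0000
Node (1,0) S=127.9200: V=(p*·18.3172+(1−p*)·57.9724)/1.02=26.7369; Δ=(18.3172−57.9724)/(139.4328−99.7776)=-1.0000; B=V−Δ·S=154.6569
Node (1,1) S=178.7600: V=(p*·0.0000+(1−p*)·18.3172)/1.02=4.0550; Δ=(0.0000−18.3172)/(194.8484−139.4328)=-0.3305; B=V−Δ·S=63.1428
Node (0,0) S=164.0000: V=(p*·4.0550+(1−p*)·26.7369)/1.02=8.9968; Δ=(4.0550−26.7369)/(178.7600−127.9200)=-0.4461; B=V−Δ·S=82.1640
Check: Δ(0,0)·S0 + B(0,0) = 8.9968 = V0.

(0,0): Delta=-0.4461 Bond=82.1640
(1,0): Delta=-1.0000 Bond=154.6569
(1,1): Delta=-0.3305 Bond=63.1428
V0=8.9968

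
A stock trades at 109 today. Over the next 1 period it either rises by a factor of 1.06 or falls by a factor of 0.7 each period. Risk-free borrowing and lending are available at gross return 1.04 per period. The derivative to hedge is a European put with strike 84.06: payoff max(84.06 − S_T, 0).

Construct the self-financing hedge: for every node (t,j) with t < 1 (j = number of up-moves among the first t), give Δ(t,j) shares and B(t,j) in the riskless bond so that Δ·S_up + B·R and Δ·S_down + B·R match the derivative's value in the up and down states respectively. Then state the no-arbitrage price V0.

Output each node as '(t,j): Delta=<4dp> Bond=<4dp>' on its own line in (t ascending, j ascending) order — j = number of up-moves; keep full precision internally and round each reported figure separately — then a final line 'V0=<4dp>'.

(0,0): Delta=-0.1978 Bond=21.9701
V0=0.4145

Risk-neutral probability p* = (R−d)/(u−d) = (1.04−0.7)/(1.06−0.7) = 0.9444.
At expiry t=1: V(1,0)=7.7600, V(1,1)=0.0000
Node (0,0) S=109.0000: V=(p*·0.0000+(1−p*)·7.7600)/1.04=0.4145; Δ=(0.0000−7.7600)/(115.5400−76.3000)=-0.1978; B=V−Δ·S=21.9701
Check: Δ(0,0)·S0 + B(0,0) = 0.4145 = V0.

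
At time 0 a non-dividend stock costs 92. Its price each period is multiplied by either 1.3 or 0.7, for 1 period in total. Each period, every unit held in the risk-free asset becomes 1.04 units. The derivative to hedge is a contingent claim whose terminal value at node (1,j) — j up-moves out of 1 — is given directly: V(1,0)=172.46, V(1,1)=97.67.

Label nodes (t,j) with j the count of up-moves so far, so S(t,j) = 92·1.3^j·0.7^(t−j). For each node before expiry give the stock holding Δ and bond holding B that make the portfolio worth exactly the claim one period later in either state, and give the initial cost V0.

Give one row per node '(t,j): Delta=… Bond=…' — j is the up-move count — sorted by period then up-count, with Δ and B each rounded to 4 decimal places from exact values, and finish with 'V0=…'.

(0,0): Delta=-1.3549 Bond=249.7260
V0=125.0760

No-arbitrage ⇒ martingale measure with p* = (R−d)/(u−d) = 0.5667.
Payoff layer (t=1): V(1,0)=172.4600, V(1,1)=97.6700
  t=0,j=0: stock 92.0000 → up 119.6000 (V=97.6700), down 64.4000 (V=172.4600). Price 125.0760; hedge Δ=-1.3549, bond B=249.7260.
Check: Δ(0,0)·S0 + B(0,0) = 125.0760 = V0.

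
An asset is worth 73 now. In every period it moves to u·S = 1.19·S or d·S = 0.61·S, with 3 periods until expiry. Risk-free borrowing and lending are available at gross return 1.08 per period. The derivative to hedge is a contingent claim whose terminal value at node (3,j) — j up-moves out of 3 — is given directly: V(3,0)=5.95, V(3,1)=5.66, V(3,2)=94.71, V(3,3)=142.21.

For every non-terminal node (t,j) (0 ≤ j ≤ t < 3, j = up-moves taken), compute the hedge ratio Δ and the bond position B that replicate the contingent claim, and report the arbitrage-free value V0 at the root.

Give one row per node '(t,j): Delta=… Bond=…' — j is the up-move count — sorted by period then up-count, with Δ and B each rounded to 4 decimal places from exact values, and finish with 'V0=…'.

Under the risk-neutral measure, an up-move has probability p* = (R−d)/(u−d) = 0.8103 and values discount at R = 1.08.
At expiry t=3: V(3,0)=5.9500, V(3,1)=5.6600, V(3,2)=94.7100, V(3,3)=142.2100
(2,0): S=27.1633. Δ = (V_up−V_dn)/(S_up−S_dn) = (5.6600−5.9500)/(32.3243−16.5696) = -0.0184. V = [p*·5.6600 + (1−p*)·5.9500]/1.08 = 5.2917. B = V − Δ·S = 5.7917.
(2,1): S=52.9907. Δ = (V_up−V_dn)/(S_up−S_dn) = (94.7100−5.6600)/(63.0589−32.3243) = 2.8974. V = [p*·94.7100 + (1−p*)·5.6600]/1.08 = 72.0567. B = V − Δ·S = -81.4778.
(2,2): S=103.3753. Δ = (V_up−V_dn)/(S_up−S_dn) = (142.2100−94.7100)/(123.0166−63.0589) = 0.7922. V = [p*·142.2100 + (1−p*)·94.7100]/1.08 = 123.3346. B = V − Δ·S = 41.4381.
(1,0): S=44.5300. Δ = (V_up−V_dn)/(S_up−S_dn) = (72.0567−5.2917)/(52.9907−27.1633) = 2.5850. V = [p*·72.0567 + (1−p*)·5.2917]/1.08 = 54.9948. B = V − Δ·S = -60.1173.
(1,1): S=86.8700. Δ = (V_up−V_dn)/(S_up−S_dn) = (123.3346−72.0567)/(103.3753−52.9907) = 1.0177. V = [p*·123.3346 + (1−p*)·72.0567]/1.08 = 105.1940. B = V − Δ·S = 16.7837.
(0,0): S=73.0000. Δ = (V_up−V_dn)/(S_up−S_dn) = (105.1940−54.9948)/(86.8700−44.5300) = 1.1856. V = [p*·105.1940 + (1−p*)·54.9948]/1.08 = 88.5865. B = V − Δ·S = 2.0362.
The time-0 hedge costs 88.5865, which is the no-arbitrage price.

(0,0): Delta=1.1856 Bond=2.0362
(1,0): Delta=2.5850 Bond=-60.1173
(1,1): Delta=1.0177 Bond=16.7837
(2,0): Delta=-0.0184 Bond=5.7917
(2,1): Delta=2.8974 Bond=-81.4778
(2,2): Delta=0.7922 Bond=41.4381
V0=88.5865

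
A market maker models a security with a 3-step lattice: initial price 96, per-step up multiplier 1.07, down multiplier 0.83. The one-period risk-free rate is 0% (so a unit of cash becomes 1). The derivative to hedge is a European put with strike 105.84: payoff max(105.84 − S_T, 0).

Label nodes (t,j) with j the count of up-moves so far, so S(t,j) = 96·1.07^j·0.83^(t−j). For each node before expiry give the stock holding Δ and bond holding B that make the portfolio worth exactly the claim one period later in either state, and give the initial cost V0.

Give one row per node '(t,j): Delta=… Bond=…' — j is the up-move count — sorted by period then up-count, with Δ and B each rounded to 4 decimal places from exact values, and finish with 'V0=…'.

Under the risk-neutral measure, an up-move has probability p* = (R−d)/(u−d) = 0.7083 and values discount at R = 1.
At expiry t=3: V(3,0)=50.9484, V(3,1)=35.0762, V(3,2)=14.6144, V(3,3)=0.0000
  t=2,j=0: stock 66.1344 → up 70.7638 (V=35.0762), down 54.8916 (V=50.9484). Price 39.7056; hedge Δ=-1.0000, bond B=105.8400.
  t=2,j=1: stock 85.2576 → up 91.2256 (V=14.6144), down 70.7638 (V=35.0762). Price 20.5824; hedge Δ=-1.0000, bond B=105.8400.
  t=2,j=2: stock 109.9104 → up 117.6041 (V=0.0000), down 91.2256 (V=14.6144). Price 4.2625; hedge Δ=-0.5540, bond B=65.1557.
  t=1,j=0: stock 79.6800 → up 85.2576 (V=20.5824), down 66.1344 (V=39.7056). Price 26.1600; hedge Δ=-1.0000, bond B=105.8400.
  t=1,j=1: stock 102.7200 → up 109.9104 (V=4.2625), down 85.2576 (V=20.5824). Price 9.0225; hedge Δ=-0.6620, bond B=77.0220.
  t=0,j=0: stock 96.0000 → up 102.7200 (V=9.0225), down 79.6800 (V=26.1600). Price 14.0209; hedge Δ=-0.7438, bond B=85.4272.
The time-0 hedge costs 14.0209, which is the no-arbitrage price.

(0,0): Delta=-0.7438 Bond=85.4272
(1,0): Delta=-1.0000 Bond=105.8400
(1,1): Delta=-0.6620 Bond=77.0220
(2,0): Delta=-1.0000 Bond=105.8400
(2,1): Delta=-1.0000 Bond=105.8400
(2,2): Delta=-0.5540 Bond=65.1557
V0=14.0209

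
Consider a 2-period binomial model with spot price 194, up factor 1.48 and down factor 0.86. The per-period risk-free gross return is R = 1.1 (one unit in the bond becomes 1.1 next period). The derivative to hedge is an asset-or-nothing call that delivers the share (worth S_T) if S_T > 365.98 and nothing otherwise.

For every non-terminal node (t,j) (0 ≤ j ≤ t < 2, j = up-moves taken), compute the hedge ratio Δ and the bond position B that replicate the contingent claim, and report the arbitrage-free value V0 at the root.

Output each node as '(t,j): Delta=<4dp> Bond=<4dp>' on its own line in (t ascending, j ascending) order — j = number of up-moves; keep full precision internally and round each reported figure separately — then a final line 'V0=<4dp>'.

The replicating-portfolio and risk-neutral prices coincide; use p* = (1.1−0.86)/(1.48−0.86) = 0.3871 for the latter.
Terminal payoffs: V(2,0)=0.0000, V(2,1)=0.0000, V(2,2)=424.9376
Node (1,0) S=166.8400: V=(p*·0.0000+(1−p*)·0.0000)/1.1=0.0000; Δ=(0.0000−0.0000)/(246.9232−143.4824)=0.0000; B=V−Δ·S=0.0000
Node (1,1) S=287.1200: V=(p*·424.9376+(1−p*)·0.0000)/1.1=149.5382; Δ=(424.9376−0.0000)/(424.9376−246.9232)=2.3871; B=V−Δ·S=-535.8451
Node (0,0) S=194.0000: V=(p*·149.5382+(1−p*)·0.0000)/1.1=52.6234; Δ=(149.5382−0.0000)/(287.1200−166.8400)=1.2433; B=V−Δ·S=-188.5672
Each (Δ,B) replicates both successor values, so the strategy is self-financing and V0 is arbitrage-free.

(0,0): Delta=1.2433 Bond=-188.5672
(1,0): Delta=0.0000 Bond=0.0000
(1,1): Delta=2.3871 Bond=-535.8451
V0=52.6234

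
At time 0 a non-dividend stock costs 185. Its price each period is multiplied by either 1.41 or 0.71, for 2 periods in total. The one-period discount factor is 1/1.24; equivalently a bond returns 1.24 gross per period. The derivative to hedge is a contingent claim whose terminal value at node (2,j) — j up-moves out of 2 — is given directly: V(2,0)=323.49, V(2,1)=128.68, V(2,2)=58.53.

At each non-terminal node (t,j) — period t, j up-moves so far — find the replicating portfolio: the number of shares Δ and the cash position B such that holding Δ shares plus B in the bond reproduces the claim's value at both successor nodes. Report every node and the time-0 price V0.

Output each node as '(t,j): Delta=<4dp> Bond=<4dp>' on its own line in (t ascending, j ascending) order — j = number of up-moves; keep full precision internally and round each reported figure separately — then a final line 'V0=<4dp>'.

(0,0): Delta=-0.6254 Bond=180.7038
(1,0): Delta=-2.1188 Bond=420.2282
(1,1): Delta=-0.3842 Bond=161.1550
V0=65.0073

Under the risk-neutral measure, an up-move has probability p* = (R−d)/(u−d) = 0.7571 and values discount at R = 1.24.
Terminal payoffs: V(2,0)=323.4900, V(2,1)=128.6800, V(2,2)=58.5300
(1,0): S=131.3500. Δ = (V_up−V_dn)/(S_up−S_dn) = (128.6800−323.4900)/(185.2035−93.2585) = -2.1188. V = [p*·128.6800 + (1−p*)·323.4900]/1.24 = 141.9282. B = V − Δ·S = 420.2282.
(1,1): S=260.8500. Δ = (V_up−V_dn)/(S_up−S_dn) = (58.5300−128.6800)/(367.7985−185.2035) = -0.3842. V = [p*·58.5300 + (1−p*)·128.6800]/1.24 = 60.9407. B = V − Δ·S = 161.1550.
(0,0): S=185.0000. Δ = (V_up−V_dn)/(S_up−S_dn) = (60.9407−141.9282)/(260.8500−131.3500) = -0.6254. V = [p*·60.9407 + (1−p*)·141.9282]/1.24 = 65.0073. B = V − Δ·S = 180.7038.
Check: Δ(0,0)·S0 + B(0,0) = 65.0073 = V0.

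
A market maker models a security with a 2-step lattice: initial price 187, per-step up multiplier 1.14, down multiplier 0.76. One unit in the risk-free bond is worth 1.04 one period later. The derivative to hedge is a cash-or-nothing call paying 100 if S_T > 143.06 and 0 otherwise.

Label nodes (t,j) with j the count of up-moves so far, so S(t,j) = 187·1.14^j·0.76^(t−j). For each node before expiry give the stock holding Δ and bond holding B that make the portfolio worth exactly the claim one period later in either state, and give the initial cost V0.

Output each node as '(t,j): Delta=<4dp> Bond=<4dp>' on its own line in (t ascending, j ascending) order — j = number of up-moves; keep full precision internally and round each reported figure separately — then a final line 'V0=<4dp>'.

The replicating-portfolio and risk-neutral prices coincide; use p* = (1.04−0.76)/(1.14−0.76) = 0.7368 for the latter.
Terminal payoffs: V(2,0)=0.0000, V(2,1)=100.0000, V(2,2)=100.0000
  t=1,j=0: stock 142.1200 → up 162.0168 (V=100.0000), down 108.0112 (V=0.0000). Price 70.8502; hedge Δ=1.8517, bond B=-192.3077.
  t=1,j=1: stock 213.1800 → up 243.0252 (V=100.0000), down 162.0168 (V=100.0000). Price 96.1538; hedge Δ=0.0000, bond B=96.1538.
  t=0,j=0: stock 187.0000 → up 213.1800 (V=96.1538), down 142.1200 (V=70.8502). Price 86.0529; hedge Δ=0.3561, bond B=19.4643.
Root portfolio cost Δ·187+B reproduces V0=86.0529.

(0,0): Delta=0.3561 Bond=19.4643
(1,0): Delta=1.8517 Bond=-192.3077
(1,1): Delta=0.0000 Bond=96.1538
V0=86.0529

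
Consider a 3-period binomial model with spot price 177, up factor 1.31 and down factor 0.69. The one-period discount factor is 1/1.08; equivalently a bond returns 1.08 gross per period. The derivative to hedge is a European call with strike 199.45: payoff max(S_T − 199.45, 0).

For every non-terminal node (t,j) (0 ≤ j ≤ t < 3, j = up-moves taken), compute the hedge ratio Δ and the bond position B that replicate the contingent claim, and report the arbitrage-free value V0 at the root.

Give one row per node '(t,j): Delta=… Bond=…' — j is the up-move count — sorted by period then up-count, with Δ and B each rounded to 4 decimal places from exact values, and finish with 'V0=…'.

(0,0): Delta=0.6191 Bond=-66.8279
(1,0): Delta=0.0780 Bond=-6.0842
(1,1): Delta=0.7872 Bond=-111.1503
(2,0): Delta=0.0000 Bond=0.0000
(2,1): Delta=0.1022 Bond=-10.4461
(2,2): Delta=1.0000 Bond=-184.6759
V0=42.7562

Since d<R<u, set p* = (R−d)/(u−d) = 0.6290; price each node as the discounted p*-expectation of its children.
Payoff layer (t=3): V(3,0)=0.0000, V(3,1)=0.0000, V(3,2)=10.1373, V(3,3)=198.4621
  t=2,j=0: stock 84.2697 → up 110.3933 (V=0.0000), down 58.1461 (V=0.0000). Price 0.0000; hedge Δ=0.0000, bond B=0.0000.
  t=2,j=1: stock 159.9903 → up 209.5873 (V=10.1373), down 110.3933 (V=0.0000). Price 5.9043; hedge Δ=0.1022, bond B=-10.4461.
  t=2,j=2: stock 303.7497 → up 397.9121 (V=198.4621), down 209.5873 (V=10.1373). Price 119.0738; hedge Δ=1.0000, bond B=-184.6759.
  t=1,j=0: stock 122.1300 → up 159.9903 (V=5.9043), down 84.2697 (V=0.0000). Price 3.4389; hedge Δ=0.0780, bond B=-6.0842.
  t=1,j=1: stock 231.8700 → up 303.7497 (V=119.0738), down 159.9903 (V=5.9043). Price 71.3811; hedge Δ=0.7872, bond B=-111.1503.
  t=0,j=0: stock 177.0000 → up 231.8700 (V=71.3811), down 122.1300 (V=3.4389). Price 42.7562; hedge Δ=0.6191, bond B=-66.8279.
The time-0 hedge costs 42.7562, which is the no-arbitrage price.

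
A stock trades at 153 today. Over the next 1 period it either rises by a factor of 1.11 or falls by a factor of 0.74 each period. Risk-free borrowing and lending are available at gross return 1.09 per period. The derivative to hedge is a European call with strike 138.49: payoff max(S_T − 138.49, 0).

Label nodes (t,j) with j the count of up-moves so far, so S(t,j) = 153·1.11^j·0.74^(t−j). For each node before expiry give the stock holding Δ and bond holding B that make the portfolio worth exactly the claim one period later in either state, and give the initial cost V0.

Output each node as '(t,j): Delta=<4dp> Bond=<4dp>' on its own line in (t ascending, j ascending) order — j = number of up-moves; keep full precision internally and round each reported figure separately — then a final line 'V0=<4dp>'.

(0,0): Delta=0.5536 Bond=-57.5046
V0=27.1981

No-arbitrage ⇒ martingale measure with p* = (R−d)/(u−d) = 0.9459.
Terminal payoffs: V(1,0)=0.0000, V(1,1)=31.3400
Node (0,0) S=153.0000: V=(p*·31.3400+(1−p*)·0.0000)/1.09=27.1981; Δ=(31.3400−0.0000)/(169.8300−113.2200)=0.5536; B=V−Δ·S=-57.5046
Root portfolio cost Δ·153+B reproduces V0=27.1981.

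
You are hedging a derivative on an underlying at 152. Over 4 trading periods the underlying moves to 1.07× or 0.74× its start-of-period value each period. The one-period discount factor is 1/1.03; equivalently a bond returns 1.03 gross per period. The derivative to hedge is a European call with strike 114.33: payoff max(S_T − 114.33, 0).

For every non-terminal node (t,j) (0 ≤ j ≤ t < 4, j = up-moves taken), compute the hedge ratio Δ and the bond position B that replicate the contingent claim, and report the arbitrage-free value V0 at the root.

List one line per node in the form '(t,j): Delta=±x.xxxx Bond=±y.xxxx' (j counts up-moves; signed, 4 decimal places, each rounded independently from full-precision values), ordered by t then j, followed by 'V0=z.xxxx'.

(0,0): Delta=0.8810 Bond=-82.0663
(1,0): Delta=0.4601 Bond=-37.1839
(1,1): Delta=0.9212 Bond=-91.0586
(2,0): Delta=0.0000 Bond=0.0000
(2,1): Delta=0.5040 Bond=-43.5821
(2,2): Delta=0.9610 Bond=-100.7156
(3,0): Delta=0.0000 Bond=0.0000
(3,1): Delta=0.0000 Bond=0.0000
(3,2): Delta=0.5521 Bond=-51.0812
(3,3): Delta=1.0000 Bond=-111.0000
V0=51.8531

The replicating-portfolio and risk-neutral prices coincide; use p* = (1.03−0.74)/(1.07−0.74) = 0.8788 for the latter.
At expiry t=4: V(4,0)=0.0000, V(4,1)=0.0000, V(4,2)=0.0000, V(4,3)=23.4628, V(4,4)=84.9110
Node (3,0) S=61.5940: V=(p*·0.0000+(1−p*)·0.0000)/1.03=0.0000; Δ=(0.0000−0.0000)/(65.9056−45.5796)=0.0000; B=V−Δ·S=0.0000
Node (3,1) S=89.0617: V=(p*·0.0000+(1−p*)·0.0000)/1.03=0.0000; Δ=(0.0000−0.0000)/(95.2960−65.9056)=0.0000; B=V−Δ·S=0.0000
Node (3,2) S=128.7784: V=(p*·23.4628+(1−p*)·0.0000)/1.03=20.0183; Δ=(23.4628−0.0000)/(137.7928−95.2960)=0.5521; B=V−Δ·S=-51.0812
Node (3,3) S=186.2065: V=(p*·84.9110+(1−p*)·23.4628)/1.03=75.2065; Δ=(84.9110−23.4628)/(199.2410−137.7928)=1.0000; B=V−Δ·S=-111.0000
Node (2,0) S=83.2352: V=(p*·0.0000+(1−p*)·0.0000)/1.03=0.0000; Δ=(0.0000−0.0000)/(89.0617−61.5940)=0.0000; B=V−Δ·S=0.0000
Node (2,1) S=120.3536: V=(p*·20.0183+(1−p*)·0.0000)/1.03=17.0795; Δ=(20.0183−0.0000)/(128.7784−89.0617)=0.5040; B=V−Δ·S=-43.5821
Node (2,2) S=174.0248: V=(p*·75.2065+(1−p*)·20.0183)/1.03=66.5214; Δ=(75.2065−20.0183)/(186.2065−128.7784)=0.9610; B=V−Δ·S=-100.7156
Node (1,0) S=112.4800: V=(p*·17.0795+(1−p*)·0.0000)/1.03=14.5721; Δ=(17.0795−0.0000)/(120.3536−83.2352)=0.4601; B=V−Δ·S=-37.1839
Node (1,1) S=162.6400: V=(p*·66.5214+(1−p*)·17.0795)/1.03=58.7655; Δ=(66.5214−17.0795)/(174.0248−120.3536)=0.9212; B=V−Δ·S=-91.0586
Node (0,0) S=152.0000: V=(p*·58.7655+(1−p*)·14.5721)/1.03=51.8531; Δ=(58.7655−14.5721)/(162.6400−112.4800)=0.8810; B=V−Δ·S=-82.0663
Root portfolio cost Δ·152+B reproduces V0=51.8531.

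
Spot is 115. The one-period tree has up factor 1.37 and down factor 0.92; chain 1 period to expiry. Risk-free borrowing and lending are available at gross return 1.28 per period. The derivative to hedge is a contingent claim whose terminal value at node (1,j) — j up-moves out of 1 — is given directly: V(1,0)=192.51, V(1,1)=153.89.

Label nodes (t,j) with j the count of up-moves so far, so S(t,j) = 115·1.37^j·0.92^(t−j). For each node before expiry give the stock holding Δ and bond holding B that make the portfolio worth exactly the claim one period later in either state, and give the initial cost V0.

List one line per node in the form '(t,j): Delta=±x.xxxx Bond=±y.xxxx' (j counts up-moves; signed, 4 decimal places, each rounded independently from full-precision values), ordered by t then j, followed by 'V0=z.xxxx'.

Under the risk-neutral measure, an up-move has probability p* = (R−d)/(u−d) = 0.8000 and values discount at R = 1.28.
Payoff layer (t=1): V(1,0)=192.5100, V(1,1)=153.8900
(0,0): S=115.0000. Δ = (V_up−V_dn)/(S_up−S_dn) = (153.8900−192.5100)/(157.5500−105.8000) = -0.7463. V = [p*·153.8900 + (1−p*)·192.5100]/1.28 = 126.2609. B = V − Δ·S = 212.0832.
Each (Δ,B) replicates both successor values, so the strategy is self-financing and V0 is arbitrage-free.

(0,0): Delta=-0.7463 Bond=212.0832
V0=126.2609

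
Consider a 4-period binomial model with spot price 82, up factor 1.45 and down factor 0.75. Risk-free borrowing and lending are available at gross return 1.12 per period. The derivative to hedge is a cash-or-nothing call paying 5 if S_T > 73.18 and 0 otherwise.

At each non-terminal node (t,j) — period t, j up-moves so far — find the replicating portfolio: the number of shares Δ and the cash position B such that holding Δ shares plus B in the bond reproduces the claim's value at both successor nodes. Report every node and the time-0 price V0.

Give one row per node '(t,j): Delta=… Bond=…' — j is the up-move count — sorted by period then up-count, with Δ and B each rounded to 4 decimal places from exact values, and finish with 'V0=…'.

(0,0): Delta=0.0219 Bond=0.5250
(1,0): Delta=0.0461 Bond=-0.9060
(1,1): Delta=0.0106 Bond=1.9205
(2,0): Delta=0.0731 Bond=-2.2574
(2,1): Delta=0.0337 Bond=0.0935
(2,2): Delta=0.0000 Bond=3.9860
(3,0): Delta=0.0000 Bond=0.0000
(3,1): Delta=0.1068 Bond=-4.7832
(3,2): Delta=0.0000 Bond=4.4643
(3,3): Delta=0.0000 Bond=4.4643
V0=2.3167

Under the risk-neutral measure, an up-move has probability p* = (R−d)/(u−d) = 0.5286 and values discount at R = 1.12.
Payoff layer (t=4): V(4,0)=0.0000, V(4,1)=0.0000, V(4,2)=5.0000, V(4,3)=5.0000, V(4,4)=5.0000
Node (3,0) S=34.5938: V=(p*·0.0000+(1−p*)·0.0000)/1.12=0.0000; Δ=(0.0000−0.0000)/(50.1609−25.9453)=0.0000; B=V−Δ·S=0.0000
Node (3,1) S=66.8812: V=(p*·5.0000+(1−p*)·0.0000)/1.12=2.3597; Δ=(5.0000−0.0000)/(96.9778−50.1609)=0.1068; B=V−Δ·S=-4.7832
Node (3,2) S=129.3038: V=(p*·5.0000+(1−p*)·5.0000)/1.12=4.4643; Δ=(5.0000−5.0000)/(187.4904−96.9778)=0.0000; B=V−Δ·S=4.4643
Node (3,3) S=249.9872: V=(p*·5.0000+(1−p*)·5.0000)/1.12=4.4643; Δ=(5.0000−5.0000)/(362.4815−187.4904)=0.0000; B=V−Δ·S=4.4643
Node (2,0) S=46.1250: V=(p*·2.3597+(1−p*)·0.0000)/1.12=1.1136; Δ=(2.3597−0.0000)/(66.8812−34.5938)=0.0731; B=V−Δ·S=-2.2574
Node (2,1) S=89.1750: V=(p*·4.4643+(1−p*)·2.3597)/1.12=3.1001; Δ=(4.4643−2.3597)/(129.3037−66.8812)=0.0337; B=V−Δ·S=0.0935
Node (2,2) S=172.4050: V=(p*·4.4643+(1−p*)·4.4643)/1.12=3.9860; Δ=(4.4643−4.4643)/(249.9872−129.3038)=0.0000; B=V−Δ·S=3.9860
Node (1,0) S=61.5000: V=(p*·3.1001+(1−p*)·1.1136)/1.12=1.9318; Δ=(3.1001−1.1136)/(89.1750−46.1250)=0.0461; B=V−Δ·S=-0.9060
Node (1,1) S=118.9000: V=(p*·3.9860+(1−p*)·3.1001)/1.12=3.1860; Δ=(3.9860−3.1001)/(172.4050−89.1750)=0.0106; B=V−Δ·S=1.9205
Node (0,0) S=82.0000: V=(p*·3.1860+(1−p*)·1.9318)/1.12=2.3167; Δ=(3.1860−1.9318)/(118.9000−61.5000)=0.0219; B=V−Δ·S=0.5250
Check: Δ(0,0)·S0 + B(0,0) = 2.3167 = V0.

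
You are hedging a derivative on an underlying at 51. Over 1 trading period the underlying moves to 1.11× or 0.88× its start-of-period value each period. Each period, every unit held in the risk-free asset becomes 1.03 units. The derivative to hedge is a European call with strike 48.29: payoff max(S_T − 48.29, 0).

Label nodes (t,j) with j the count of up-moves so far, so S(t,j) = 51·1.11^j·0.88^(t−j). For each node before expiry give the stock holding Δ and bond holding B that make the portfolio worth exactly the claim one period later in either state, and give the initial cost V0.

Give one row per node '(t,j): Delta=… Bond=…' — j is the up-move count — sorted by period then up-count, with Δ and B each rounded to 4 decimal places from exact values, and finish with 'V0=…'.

(0,0): Delta=0.7093 Bond=-30.9059
V0=5.2680

Since d<R<u, set p* = (R−d)/(u−d) = 0.6522; price each node as the discounted p*-expectation of its children.
At expiry t=1: V(1,0)=0.0000, V(1,1)=8.3200
Node (0,0) S=51.0000: V=(p*·8.3200+(1−p*)·0.0000)/1.03=5.2680; Δ=(8.3200−0.0000)/(56.6100−44.8800)=0.7093; B=V−Δ·S=-30.9059
The time-0 hedge costs 5.2680, which is the no-arbitrage price.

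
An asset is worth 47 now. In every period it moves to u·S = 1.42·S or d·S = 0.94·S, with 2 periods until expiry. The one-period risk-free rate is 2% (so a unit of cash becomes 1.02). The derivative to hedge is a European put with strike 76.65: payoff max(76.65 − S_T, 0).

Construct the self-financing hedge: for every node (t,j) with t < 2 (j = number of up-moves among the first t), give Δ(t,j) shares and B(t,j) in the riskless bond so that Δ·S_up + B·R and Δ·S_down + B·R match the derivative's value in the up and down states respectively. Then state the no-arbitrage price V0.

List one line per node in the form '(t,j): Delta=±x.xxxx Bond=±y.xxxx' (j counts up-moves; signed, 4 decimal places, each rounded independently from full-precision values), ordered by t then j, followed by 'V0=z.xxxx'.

(0,0): Delta=-0.8688 Bond=67.9888
(1,0): Delta=-1.0000 Bond=75.1471
(1,1): Delta=-0.4343 Bond=40.3563
V0=27.1574

Risk-neutral probability p* = (R−d)/(u−d) = (1.02−0.94)/(1.42−0.94) = 0.1667.
Terminal values V(2,·): V(2,0)=35.1208, V(2,1)=13.9144, V(2,2)=0.0000
(1,0): S=44.1800. Δ = (V_up−V_dn)/(S_up−S_dn) = (13.9144−35.1208)/(62.7356−41.5292) = -1.0000. V = [p*·13.9144 + (1−p*)·35.1208]/1.02 = 30.9671. B = V − Δ·S = 75.1471.
(1,1): S=66.7400. Δ = (V_up−V_dn)/(S_up−S_dn) = (0.0000−13.9144)/(94.7708−62.7356) = -0.4343. V = [p*·0.0000 + (1−p*)·13.9144]/1.02 = 11.3680. B = V − Δ·S = 40.3563.
(0,0): S=47.0000. Δ = (V_up−V_dn)/(S_up−S_dn) = (11.3680−30.9671)/(66.7400−44.1800) = -0.8688. V = [p*·11.3680 + (1−p*)·30.9671]/1.02 = 27.1574. B = V − Δ·S = 67.9888.
Root portfolio cost Δ·47+B reproduces V0=27.1574.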